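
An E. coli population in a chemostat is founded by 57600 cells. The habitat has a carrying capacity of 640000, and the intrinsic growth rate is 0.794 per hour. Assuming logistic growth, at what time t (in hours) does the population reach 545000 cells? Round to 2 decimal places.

A = (K − N₀)/N₀ = (640000 − 57600)/57600 = 10.111.
Solve 640000/(1 + 10.111·e^(−0.794t)) = 545000: 1 + 10.111·e^(−0.794t) = 1.1743, so e^(−0.794t) = 0.0172396.
−0.794·t = ln(0.0172396) = -4.0605, so t = 4.0605/0.794 = 5.114.

5.11 hours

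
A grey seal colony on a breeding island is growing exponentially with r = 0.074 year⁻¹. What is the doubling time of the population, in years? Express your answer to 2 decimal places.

Doubling time t_d = ln(2)/r = 0.6931/0.074 = 9.3669.

9.37 years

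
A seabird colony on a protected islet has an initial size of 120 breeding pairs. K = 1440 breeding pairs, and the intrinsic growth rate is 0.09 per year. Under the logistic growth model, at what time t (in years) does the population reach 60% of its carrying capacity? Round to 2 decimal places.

31.15 years

A = (K − N₀)/N₀ = (1440 − 120)/120 = 11.
Solve 1440/(1 + 11·e^(−0.09t)) = 864: 1 + 11·e^(−0.09t) = 1.6667, so e^(−0.09t) = 0.0606061.
−0.09·t = ln(0.0606061) = -2.8034, so t = 2.8034/0.09 = 31.148.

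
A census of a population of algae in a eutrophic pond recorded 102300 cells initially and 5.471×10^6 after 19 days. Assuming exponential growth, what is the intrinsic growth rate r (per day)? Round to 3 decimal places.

0.209 per day

From N(t) = N₀·e^(rt): e^(r·19) = 5.471×10^6/102300 = 53.48.
r·19 = ln(53.48) = 3.9793, so r = 3.9793/19 = 0.20944.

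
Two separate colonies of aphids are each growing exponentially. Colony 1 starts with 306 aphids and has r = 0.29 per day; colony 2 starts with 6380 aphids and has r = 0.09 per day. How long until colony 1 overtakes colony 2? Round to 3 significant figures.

15.2 days

Set 306·e^(0.29t) = 6380·e^(0.09t).
e^((0.29 − 0.09)t) = 6380/306 → e^(0.2·t) = 20.85.
0.2·t = ln(20.85) = 3.0373, so t = 3.0373/0.2 = 15.187.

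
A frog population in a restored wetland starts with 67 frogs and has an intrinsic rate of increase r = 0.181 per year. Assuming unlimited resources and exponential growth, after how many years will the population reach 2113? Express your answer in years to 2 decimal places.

19.07 years

Set N₀·e^(rt) = 2113: e^(0.181·t) = 2113/67 = 31.537.
0.181·t = ln(31.537) = 3.4512, so t = 3.4512/0.181 = 19.067.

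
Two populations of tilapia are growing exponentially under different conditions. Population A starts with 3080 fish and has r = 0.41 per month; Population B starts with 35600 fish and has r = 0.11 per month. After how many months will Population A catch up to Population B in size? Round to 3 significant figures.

8.16 months

Set 3080·e^(0.41t) = 35600·e^(0.11t).
e^((0.41 − 0.11)t) = 35600/3080 → e^(0.3·t) = 11.558.
0.3·t = ln(11.558) = 2.4474, so t = 2.4474/0.3 = 8.1581.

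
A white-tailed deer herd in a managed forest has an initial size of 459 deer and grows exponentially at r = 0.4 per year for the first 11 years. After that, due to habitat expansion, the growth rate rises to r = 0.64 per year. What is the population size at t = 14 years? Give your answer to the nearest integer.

Phase 1: N(11) = 459·e^(0.4×11) = 459·e^4.4 = 37385.9.
Phase 2 runs for 14 − 11 = 3 years at r = 0.64.
N(14) = 37385.9·e^(0.64×3) = 37385.9·e^1.92 = 255008.

255008 deer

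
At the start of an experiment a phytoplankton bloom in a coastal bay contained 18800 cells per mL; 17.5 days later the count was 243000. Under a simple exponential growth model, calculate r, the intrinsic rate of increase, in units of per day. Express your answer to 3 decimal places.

From N(t) = N₀·e^(rt): e^(r·17.5) = 243000/18800 = 12.926.
r·17.5 = ln(12.926) = 2.5592, so r = 2.5592/17.5 = 0.14624.

0.146 per day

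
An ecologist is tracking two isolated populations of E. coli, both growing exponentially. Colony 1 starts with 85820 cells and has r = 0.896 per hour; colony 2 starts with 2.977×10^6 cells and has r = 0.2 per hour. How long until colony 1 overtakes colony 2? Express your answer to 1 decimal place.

5.1 hours

Set 85820·e^(0.896t) = 2.977×10^6·e^(0.2t).
e^((0.896 − 0.2)t) = 2.977×10^6/85820 → e^(0.696·t) = 34.689.
0.696·t = ln(34.689) = 3.5464, so t = 3.5464/0.696 = 5.0954.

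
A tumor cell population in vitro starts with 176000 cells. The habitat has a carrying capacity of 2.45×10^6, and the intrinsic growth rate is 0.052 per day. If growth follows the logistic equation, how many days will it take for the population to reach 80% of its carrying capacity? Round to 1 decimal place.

75.9 days

A = (K − N₀)/N₀ = (2.45×10^6 − 176000)/176000 = 12.92.
Solve 2.45×10^6/(1 + 12.92·e^(−0.052t)) = 1.96×10^6: 1 + 12.92·e^(−0.052t) = 1.25, so e^(−0.052t) = 0.0193492.
−0.052·t = ln(0.0193492) = -3.9451, so t = 3.9451/0.052 = 75.867.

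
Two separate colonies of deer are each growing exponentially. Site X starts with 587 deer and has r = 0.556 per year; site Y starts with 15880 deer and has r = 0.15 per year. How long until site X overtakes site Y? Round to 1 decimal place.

Set 587·e^(0.556t) = 15880·e^(0.15t).
e^((0.556 − 0.15)t) = 15880/587 → e^(0.406·t) = 27.053.
0.406·t = ln(27.053) = 3.2978, so t = 3.2978/0.406 = 8.1226.

8.1 years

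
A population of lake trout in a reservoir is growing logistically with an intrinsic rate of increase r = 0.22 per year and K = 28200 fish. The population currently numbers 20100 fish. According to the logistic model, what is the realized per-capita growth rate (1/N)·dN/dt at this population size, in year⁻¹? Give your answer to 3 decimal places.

0.063 per year

(1/N)·dN/dt = r(1 − N/K) = 0.22 × (1 − 20100/28200).
= 0.22 × 0.28723 = 0.063191.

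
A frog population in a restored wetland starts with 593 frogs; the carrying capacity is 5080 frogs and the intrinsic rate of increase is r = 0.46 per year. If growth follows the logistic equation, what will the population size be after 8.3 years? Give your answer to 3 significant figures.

4360 frogs

A = (K − N₀)/N₀ = (5080 − 593)/593 = 7.5666.
N(t) = K/(1 + A·e^(−rt)) = 5080/(1 + 7.5666×e^(−0.46×8.3)).
e^(−3.818) = 0.021972; denominator = 1 + 7.5666×0.021972 = 1.1663.
N = 5080/1.1663 = 4355.84.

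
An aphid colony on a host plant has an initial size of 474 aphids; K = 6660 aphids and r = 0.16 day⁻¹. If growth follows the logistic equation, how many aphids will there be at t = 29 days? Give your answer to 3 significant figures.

A = (K − N₀)/N₀ = (6660 − 474)/474 = 13.051.
N(t) = K/(1 + A·e^(−rt)) = 6660/(1 + 13.051×e^(−0.16×29)).
e^(−4.64) = 0.0096577; denominator = 1 + 13.051×0.0096577 = 1.126.
N = 6660/1.126 = 5914.54.

5910 aphids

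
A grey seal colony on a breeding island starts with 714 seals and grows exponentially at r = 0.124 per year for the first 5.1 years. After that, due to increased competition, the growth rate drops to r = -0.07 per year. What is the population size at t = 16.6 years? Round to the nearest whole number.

Phase 1: N(5.1) = 714·e^(0.124×5.1) = 714·e^0.6324 = 1343.84.
Phase 2 runs for 16.6 − 5.1 = 11.5 years at r = -0.07.
N(16.6) = 1343.84·e^(-0.07×11.5) = 1343.84·e^-0.805 = 600.813.

601 seals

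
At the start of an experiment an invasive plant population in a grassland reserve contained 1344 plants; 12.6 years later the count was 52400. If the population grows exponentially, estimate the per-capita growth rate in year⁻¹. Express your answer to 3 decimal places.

From N(t) = N₀·e^(rt): e^(r·12.6) = 52400/1344 = 38.988.
r·12.6 = ln(38.988) = 3.6633, so r = 3.6633/12.6 = 0.29073.

0.291 per year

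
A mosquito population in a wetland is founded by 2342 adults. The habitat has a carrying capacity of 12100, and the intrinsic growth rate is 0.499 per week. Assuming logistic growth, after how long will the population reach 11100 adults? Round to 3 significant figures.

7.68 weeks

A = (K − N₀)/N₀ = (12100 − 2342)/2342 = 4.1665.
Solve 12100/(1 + 4.1665·e^(−0.499t)) = 11100: 1 + 4.1665·e^(−0.499t) = 1.0901, so e^(−0.499t) = 0.0216224.
−0.499·t = ln(0.0216224) = -3.834, so t = 3.834/0.499 = 7.6834.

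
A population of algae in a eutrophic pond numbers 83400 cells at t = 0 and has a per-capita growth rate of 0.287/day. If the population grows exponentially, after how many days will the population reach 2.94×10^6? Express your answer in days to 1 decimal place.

Set N₀·e^(rt) = 2.94×10^6: e^(0.287·t) = 2.94×10^6/83400 = 35.252.
0.287·t = ln(35.252) = 3.5625, so t = 3.5625/0.287 = 12.413.

12.4 days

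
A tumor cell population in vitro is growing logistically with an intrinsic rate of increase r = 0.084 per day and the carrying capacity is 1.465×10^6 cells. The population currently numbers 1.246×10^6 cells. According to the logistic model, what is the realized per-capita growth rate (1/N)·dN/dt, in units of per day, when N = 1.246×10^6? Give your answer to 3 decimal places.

0.013 per day

(1/N)·dN/dt = r(1 − N/K) = 0.084 × (1 − 1.246×10^6/1.465×10^6).
= 0.084 × 0.14949 = 0.012557.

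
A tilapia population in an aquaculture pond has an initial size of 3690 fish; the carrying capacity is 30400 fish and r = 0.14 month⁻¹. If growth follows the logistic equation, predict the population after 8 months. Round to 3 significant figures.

A = (K − N₀)/N₀ = (30400 − 3690)/3690 = 7.2385.
N(t) = K/(1 + A·e^(−rt)) = 30400/(1 + 7.2385×e^(−0.14×8)).
e^(−1.12) = 0.32628; denominator = 1 + 7.2385×0.32628 = 3.3618.
N = 30400/3.3618 = 9042.85.

9040 fish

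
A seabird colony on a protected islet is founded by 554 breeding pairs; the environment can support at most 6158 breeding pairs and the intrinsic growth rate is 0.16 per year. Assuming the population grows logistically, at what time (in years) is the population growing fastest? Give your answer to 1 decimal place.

14.5 years

Logistic growth is fastest at N = K/2 = 3079.
A = (K − N₀)/N₀ = 10.116. Set K/(1 + A·e^(−rt)) = K/2 → A·e^(−rt) = 1.
e^(−0.16t) = 1/10.116 = 0.098858, so t = ln(10.116)/0.16 = 2.3141/0.16 = 14.463.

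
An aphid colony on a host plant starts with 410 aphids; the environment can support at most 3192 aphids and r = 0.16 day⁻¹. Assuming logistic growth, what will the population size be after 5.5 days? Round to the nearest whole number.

A = (K − N₀)/N₀ = (3192 − 410)/410 = 6.7854.
N(t) = K/(1 + A·e^(−rt)) = 3192/(1 + 6.7854×e^(−0.16×5.5)).
e^(−0.88) = 0.41478; denominator = 1 + 6.7854×0.41478 = 3.8145.
N = 3192/3.8145 = 836.817.

837 aphids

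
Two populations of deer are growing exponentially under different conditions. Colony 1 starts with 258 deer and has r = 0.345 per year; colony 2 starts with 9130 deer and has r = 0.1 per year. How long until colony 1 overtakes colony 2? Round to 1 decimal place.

14.6 years

Set 258·e^(0.345t) = 9130·e^(0.1t).
e^((0.345 − 0.1)t) = 9130/258 → e^(0.245·t) = 35.388.
0.245·t = ln(35.388) = 3.5664, so t = 3.5664/0.245 = 14.557.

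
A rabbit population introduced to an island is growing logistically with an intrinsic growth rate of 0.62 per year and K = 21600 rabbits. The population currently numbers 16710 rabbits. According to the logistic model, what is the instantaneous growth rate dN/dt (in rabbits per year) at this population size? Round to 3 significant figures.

2350 rabbits per year

dN/dt = rN(1 − N/K) = 0.62 × 16710 × (1 − 16710/21600).
1 − 16710/21600 = 0.22639; dN/dt = 0.62 × 16710 × 0.22639 = 2345.4.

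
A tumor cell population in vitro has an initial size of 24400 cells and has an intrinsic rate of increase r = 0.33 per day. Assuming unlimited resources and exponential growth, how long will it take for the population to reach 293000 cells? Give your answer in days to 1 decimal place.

7.5 days

Set N₀·e^(rt) = 293000: e^(0.33·t) = 293000/24400 = 12.008.
0.33·t = ln(12.008) = 2.4856, so t = 2.4856/0.33 = 7.5321.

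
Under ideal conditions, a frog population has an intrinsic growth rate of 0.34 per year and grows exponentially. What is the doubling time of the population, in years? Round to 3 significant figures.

2.04 years

Doubling time t_d = ln(2)/r = 0.6931/0.34 = 2.0387.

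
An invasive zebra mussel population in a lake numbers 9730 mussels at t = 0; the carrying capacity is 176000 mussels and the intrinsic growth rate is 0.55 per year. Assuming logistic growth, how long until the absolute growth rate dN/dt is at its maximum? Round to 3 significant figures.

Logistic growth is fastest at N = K/2 = 88000.
A = (K − N₀)/N₀ = 17.088. Set K/(1 + A·e^(−rt)) = K/2 → A·e^(−rt) = 1.
e^(−0.55t) = 1/17.088 = 0.0585193, so t = ln(17.088)/0.55 = 2.8384/0.55 = 5.1607.

5.16 years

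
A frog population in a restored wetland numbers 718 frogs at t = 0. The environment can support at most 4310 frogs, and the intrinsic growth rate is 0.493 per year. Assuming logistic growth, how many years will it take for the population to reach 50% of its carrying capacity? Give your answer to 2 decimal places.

3.27 years

A = (K − N₀)/N₀ = (4310 − 718)/718 = 5.0028.
Solve 4310/(1 + 5.0028·e^(−0.493t)) = 2155: 1 + 5.0028·e^(−0.493t) = 2, so e^(−0.493t) = 0.199889.
−0.493·t = ln(0.199889) = -1.61, so t = 1.61/0.493 = 3.2657.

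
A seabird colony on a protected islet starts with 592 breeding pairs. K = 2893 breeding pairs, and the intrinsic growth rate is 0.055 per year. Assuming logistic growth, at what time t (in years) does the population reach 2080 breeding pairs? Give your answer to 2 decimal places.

41.76 years

A = (K − N₀)/N₀ = (2893 − 592)/592 = 3.8868.
Solve 2893/(1 + 3.8868·e^(−0.055t)) = 2080: 1 + 3.8868·e^(−0.055t) = 1.3909, so e^(−0.055t) = 0.100562.
−0.055·t = ln(0.100562) = -2.297, so t = 2.297/0.055 = 41.763.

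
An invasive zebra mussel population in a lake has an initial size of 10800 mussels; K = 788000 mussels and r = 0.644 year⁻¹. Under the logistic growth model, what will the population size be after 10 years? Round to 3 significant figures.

A = (K − N₀)/N₀ = (788000 − 10800)/10800 = 71.963.
N(t) = K/(1 + A·e^(−rt)) = 788000/(1 + 71.963×e^(−0.644×10)).
e^(−6.44) = 0.0015964; denominator = 1 + 71.963×0.0015964 = 1.1149.
N = 788000/1.1149 = 706801.

707000 mussels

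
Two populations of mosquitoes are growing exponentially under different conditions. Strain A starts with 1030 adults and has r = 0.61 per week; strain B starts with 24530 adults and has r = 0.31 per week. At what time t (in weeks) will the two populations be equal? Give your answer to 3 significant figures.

Set 1030·e^(0.61t) = 24530·e^(0.31t).
e^((0.61 − 0.31)t) = 24530/1030 → e^(0.3·t) = 23.816.
0.3·t = ln(23.816) = 3.1703, so t = 3.1703/0.3 = 10.568.

10.6 weeks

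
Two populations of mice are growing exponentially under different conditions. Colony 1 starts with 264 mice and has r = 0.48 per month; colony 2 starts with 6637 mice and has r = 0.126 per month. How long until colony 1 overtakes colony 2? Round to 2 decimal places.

9.11 months

Set 264·e^(0.48t) = 6637·e^(0.126t).
e^((0.48 − 0.126)t) = 6637/264 → e^(0.354·t) = 25.14.
0.354·t = ln(25.14) = 3.2245, so t = 3.2245/0.354 = 9.1087.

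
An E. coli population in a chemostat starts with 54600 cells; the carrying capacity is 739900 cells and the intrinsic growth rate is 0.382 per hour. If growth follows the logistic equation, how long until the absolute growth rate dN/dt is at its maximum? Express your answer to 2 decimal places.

6.62 hours

Logistic growth is fastest at N = K/2 = 369950.
A = (K − N₀)/N₀ = 12.551. Set K/(1 + A·e^(−rt)) = K/2 → A·e^(−rt) = 1.
e^(−0.382t) = 1/12.551 = 0.0796731, so t = ln(12.551)/0.382 = 2.5298/0.382 = 6.6226.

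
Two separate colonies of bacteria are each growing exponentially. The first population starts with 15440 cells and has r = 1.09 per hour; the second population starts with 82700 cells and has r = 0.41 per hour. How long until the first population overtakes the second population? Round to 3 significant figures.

2.47 hours

Set 15440·e^(1.09t) = 82700·e^(0.41t).
e^((1.09 − 0.41)t) = 82700/15440 → e^(0.68·t) = 5.3562.
0.68·t = ln(5.3562) = 1.6783, so t = 1.6783/0.68 = 2.468.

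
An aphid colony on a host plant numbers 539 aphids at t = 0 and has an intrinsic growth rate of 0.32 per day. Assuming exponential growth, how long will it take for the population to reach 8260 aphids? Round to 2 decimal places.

8.53 days

Set N₀·e^(rt) = 8260: e^(0.32·t) = 8260/539 = 15.325.
0.32·t = ln(15.325) = 2.7295, so t = 2.7295/0.32 = 8.5296.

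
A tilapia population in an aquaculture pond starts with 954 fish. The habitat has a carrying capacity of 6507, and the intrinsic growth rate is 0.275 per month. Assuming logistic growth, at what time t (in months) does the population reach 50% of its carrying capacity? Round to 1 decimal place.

A = (K − N₀)/N₀ = (6507 − 954)/954 = 5.8208.
Solve 6507/(1 + 5.8208·e^(−0.275t)) = 3253.5: 1 + 5.8208·e^(−0.275t) = 2, so e^(−0.275t) = 0.171799.
−0.275·t = ln(0.171799) = -1.7614, so t = 1.7614/0.275 = 6.4052.

6.4 months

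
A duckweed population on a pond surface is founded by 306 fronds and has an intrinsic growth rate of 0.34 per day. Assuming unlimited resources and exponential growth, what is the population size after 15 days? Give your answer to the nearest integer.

N(t) = N₀·e^(rt) = 306 × e^(0.34×15) = 306 × e^5.1.
e^5.1 ≈ 164.02, so N ≈ 306 × 164.02 = 50190.7.

50191 fronds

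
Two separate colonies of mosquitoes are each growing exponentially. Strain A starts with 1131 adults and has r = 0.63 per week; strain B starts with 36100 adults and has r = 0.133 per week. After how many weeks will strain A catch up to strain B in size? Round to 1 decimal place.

7.0 weeks

Set 1131·e^(0.63t) = 36100·e^(0.133t).
e^((0.63 − 0.133)t) = 36100/1131 → e^(0.497·t) = 31.919.
0.497·t = ln(31.919) = 3.4632, so t = 3.4632/0.497 = 6.9682.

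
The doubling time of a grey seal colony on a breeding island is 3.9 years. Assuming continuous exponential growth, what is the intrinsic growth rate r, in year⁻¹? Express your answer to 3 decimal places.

r = ln(2)/t_d = 0.6931/3.9 = 0.17773.

0.178 per year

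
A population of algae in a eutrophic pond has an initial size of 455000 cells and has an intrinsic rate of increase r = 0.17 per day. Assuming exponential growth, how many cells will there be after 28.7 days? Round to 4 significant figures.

59830000 cells

N(t) = N₀·e^(rt) = 455000 × e^(0.17×28.7) = 455000 × e^4.879.
e^4.879 ≈ 131.5, so N ≈ 455000 × 131.5 = 5.983209×10^7.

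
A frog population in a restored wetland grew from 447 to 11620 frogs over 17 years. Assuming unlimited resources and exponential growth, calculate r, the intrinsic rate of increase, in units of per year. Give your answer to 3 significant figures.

0.192 per year

From N(t) = N₀·e^(rt): e^(r·17) = 11620/447 = 25.996.
r·17 = ln(25.996) = 3.2579, so r = 3.2579/17 = 0.19164.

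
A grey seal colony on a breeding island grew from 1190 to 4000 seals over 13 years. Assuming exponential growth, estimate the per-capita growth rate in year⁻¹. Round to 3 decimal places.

From N(t) = N₀·e^(rt): e^(r·13) = 4000/1190 = 3.3613.
r·13 = ln(3.3613) = 1.2123, so r = 1.2123/13 = 0.093257.

0.093 per year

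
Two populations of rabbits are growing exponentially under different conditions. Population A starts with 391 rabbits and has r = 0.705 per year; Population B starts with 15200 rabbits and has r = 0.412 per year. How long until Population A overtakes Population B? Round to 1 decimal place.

Set 391·e^(0.705t) = 15200·e^(0.412t).
e^((0.705 − 0.412)t) = 15200/391 → e^(0.293·t) = 38.875.
0.293·t = ln(38.875) = 3.6603, so t = 3.6603/0.293 = 12.493.

12.5 years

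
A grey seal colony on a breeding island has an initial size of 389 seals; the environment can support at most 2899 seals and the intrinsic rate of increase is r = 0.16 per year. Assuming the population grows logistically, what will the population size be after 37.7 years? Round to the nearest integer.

2855 seals

A = (K − N₀)/N₀ = (2899 − 389)/389 = 6.4524.
N(t) = K/(1 + A·e^(−rt)) = 2899/(1 + 6.4524×e^(−0.16×37.7)).
e^(−6.032) = 0.0024007; denominator = 1 + 6.4524×0.0024007 = 1.0155.
N = 2899/1.0155 = 2854.78.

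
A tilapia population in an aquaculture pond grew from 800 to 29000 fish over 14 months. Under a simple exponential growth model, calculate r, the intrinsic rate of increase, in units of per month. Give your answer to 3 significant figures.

From N(t) = N₀·e^(rt): e^(r·14) = 29000/800 = 36.25.
r·14 = ln(36.25) = 3.5904, so r = 3.5904/14 = 0.25646.

0.256 per month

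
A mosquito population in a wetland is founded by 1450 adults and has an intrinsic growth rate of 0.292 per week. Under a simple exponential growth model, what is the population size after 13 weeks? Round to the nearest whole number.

64558 adults

N(t) = N₀·e^(rt) = 1450 × e^(0.292×13) = 1450 × e^3.796.
e^3.796 ≈ 44.523, so N ≈ 1450 × 44.523 = 64558.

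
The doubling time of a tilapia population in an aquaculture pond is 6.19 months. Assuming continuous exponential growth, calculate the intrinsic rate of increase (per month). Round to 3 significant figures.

r = ln(2)/t_d = 0.6931/6.19 = 0.11198.

0.112 per month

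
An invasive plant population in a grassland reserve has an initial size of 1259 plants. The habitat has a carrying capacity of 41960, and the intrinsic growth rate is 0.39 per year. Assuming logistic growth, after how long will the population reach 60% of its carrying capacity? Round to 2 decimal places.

9.95 years

A = (K − N₀)/N₀ = (41960 − 1259)/1259 = 32.328.
Solve 41960/(1 + 32.328·e^(−0.39t)) = 25176: 1 + 32.328·e^(−0.39t) = 1.6667, so e^(−0.39t) = 0.0206219.
−0.39·t = ln(0.0206219) = -3.8814, so t = 3.8814/0.39 = 9.9523.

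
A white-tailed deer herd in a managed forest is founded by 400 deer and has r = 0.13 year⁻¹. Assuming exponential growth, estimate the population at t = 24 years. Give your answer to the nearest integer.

N(t) = N₀·e^(rt) = 400 × e^(0.13×24) = 400 × e^3.12.
e^3.12 ≈ 22.646, so N ≈ 400 × 22.646 = 9058.55.

9059 deer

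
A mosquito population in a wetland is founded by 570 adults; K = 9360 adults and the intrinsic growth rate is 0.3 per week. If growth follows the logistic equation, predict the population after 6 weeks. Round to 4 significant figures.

2637 adults

A = (K − N₀)/N₀ = (9360 − 570)/570 = 15.421.
N(t) = K/(1 + A·e^(−rt)) = 9360/(1 + 15.421×e^(−0.3×6)).
e^(−1.8) = 0.1653; denominator = 1 + 15.421×0.1653 = 3.5491.
N = 9360/3.5491 = 2637.3.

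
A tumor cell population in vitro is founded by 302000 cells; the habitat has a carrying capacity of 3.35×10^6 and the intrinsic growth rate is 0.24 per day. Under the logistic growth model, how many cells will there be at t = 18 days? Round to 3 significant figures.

2950000 cells

A = (K − N₀)/N₀ = (3.35×10^6 − 302000)/302000 = 10.093.
N(t) = K/(1 + A·e^(−rt)) = 3.35×10^6/(1 + 10.093×e^(−0.24×18)).
e^(−4.32) = 0.0133; denominator = 1 + 10.093×0.0133 = 1.1342.
N = 3.35×10^6/1.1342 = 2.953541×10^6.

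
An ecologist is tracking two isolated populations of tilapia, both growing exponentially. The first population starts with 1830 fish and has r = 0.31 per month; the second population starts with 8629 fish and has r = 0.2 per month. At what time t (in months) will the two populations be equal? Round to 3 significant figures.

14.1 months

Set 1830·e^(0.31t) = 8629·e^(0.2t).
e^((0.31 − 0.2)t) = 8629/1830 → e^(0.11·t) = 4.7153.
0.11·t = ln(4.7153) = 1.5508, so t = 1.5508/0.11 = 14.098.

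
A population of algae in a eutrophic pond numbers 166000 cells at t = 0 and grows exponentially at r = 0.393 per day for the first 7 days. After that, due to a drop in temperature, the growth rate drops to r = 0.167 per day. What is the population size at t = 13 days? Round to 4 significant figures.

7080000 cells

Phase 1: N(7) = 166000·e^(0.393×7) = 166000·e^2.751 = 2.599275×10^6.
Phase 2 runs for 13 − 7 = 6 days at r = 0.167.
N(13) = 2.599275×10^6·e^(0.167×6) = 2.599275×10^6·e^1.002 = 7.079707×10^6.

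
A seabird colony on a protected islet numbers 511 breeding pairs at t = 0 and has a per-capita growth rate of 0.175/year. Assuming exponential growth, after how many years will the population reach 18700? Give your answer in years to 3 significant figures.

Set N₀·e^(rt) = 18700: e^(0.175·t) = 18700/511 = 36.595.
0.175·t = ln(36.595) = 3.5999, so t = 3.5999/0.175 = 20.571.

20.6 years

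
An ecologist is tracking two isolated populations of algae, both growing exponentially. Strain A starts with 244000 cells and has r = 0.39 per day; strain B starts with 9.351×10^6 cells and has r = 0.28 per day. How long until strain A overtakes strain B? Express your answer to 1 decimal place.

Set 244000·e^(0.39t) = 9.351×10^6·e^(0.28t).
e^((0.39 − 0.28)t) = 9.351×10^6/244000 → e^(0.11·t) = 38.324.
0.11·t = ln(38.324) = 3.6461, so t = 3.6461/0.11 = 33.146.

33.1 days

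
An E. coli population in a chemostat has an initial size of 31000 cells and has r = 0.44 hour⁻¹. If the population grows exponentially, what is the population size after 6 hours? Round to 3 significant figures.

434000 cells

N(t) = N₀·e^(rt) = 31000 × e^(0.44×6) = 31000 × e^2.64.
e^2.64 ≈ 14.013, so N ≈ 31000 × 14.013 = 434409.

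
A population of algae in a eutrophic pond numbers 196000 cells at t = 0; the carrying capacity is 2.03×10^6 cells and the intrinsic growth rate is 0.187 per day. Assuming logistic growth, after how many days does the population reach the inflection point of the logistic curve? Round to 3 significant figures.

12.0 days

Logistic growth is fastest at N = K/2 = 1.015×10^6.
A = (K − N₀)/N₀ = 9.3571. Set K/(1 + A·e^(−rt)) = K/2 → A·e^(−rt) = 1.
e^(−0.187t) = 1/9.3571 = 0.10687, so t = ln(9.3571)/0.187 = 2.2361/0.187 = 11.958.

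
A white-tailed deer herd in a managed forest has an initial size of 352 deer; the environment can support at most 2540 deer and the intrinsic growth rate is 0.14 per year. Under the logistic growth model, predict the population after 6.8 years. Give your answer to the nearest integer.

747 deer

A = (K − N₀)/N₀ = (2540 − 352)/352 = 6.2159.
N(t) = K/(1 + A·e^(−rt)) = 2540/(1 + 6.2159×e^(−0.14×6.8)).
e^(−0.952) = 0.38597; denominator = 1 + 6.2159×0.38597 = 3.3991.
N = 2540/3.3991 = 747.247.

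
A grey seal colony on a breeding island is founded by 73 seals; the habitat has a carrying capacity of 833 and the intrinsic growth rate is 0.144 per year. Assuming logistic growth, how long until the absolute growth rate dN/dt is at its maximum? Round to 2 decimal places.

Logistic growth is fastest at N = K/2 = 416.5.
A = (K − N₀)/N₀ = 10.411. Set K/(1 + A·e^(−rt)) = K/2 → A·e^(−rt) = 1.
e^(−0.144t) = 1/10.411 = 0.0960526, so t = ln(10.411)/0.144 = 2.3429/0.144 = 16.27.

16.27 years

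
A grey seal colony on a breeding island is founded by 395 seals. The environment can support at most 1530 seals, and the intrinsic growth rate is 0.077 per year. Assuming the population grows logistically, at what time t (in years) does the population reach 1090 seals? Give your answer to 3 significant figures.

25.5 years

A = (K − N₀)/N₀ = (1530 − 395)/395 = 2.8734.
Solve 1530/(1 + 2.8734·e^(−0.077t)) = 1090: 1 + 2.8734·e^(−0.077t) = 1.4037, so e^(−0.077t) = 0.140484.
−0.077·t = ln(0.140484) = -1.9627, so t = 1.9627/0.077 = 25.489.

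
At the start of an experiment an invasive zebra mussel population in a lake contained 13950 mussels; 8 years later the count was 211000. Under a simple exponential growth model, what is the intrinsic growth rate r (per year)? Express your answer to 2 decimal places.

0.34 per year

From N(t) = N₀·e^(rt): e^(r·8) = 211000/13950 = 15.125.
r·8 = ln(15.125) = 2.7164, so r = 2.7164/8 = 0.33955.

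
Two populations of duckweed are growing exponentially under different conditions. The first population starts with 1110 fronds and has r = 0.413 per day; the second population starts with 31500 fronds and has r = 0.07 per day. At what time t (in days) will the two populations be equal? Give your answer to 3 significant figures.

Set 1110·e^(0.413t) = 31500·e^(0.07t).
e^((0.413 − 0.07)t) = 31500/1110 → e^(0.343·t) = 28.378.
0.343·t = ln(28.378) = 3.3456, so t = 3.3456/0.343 = 9.754.

9.75 days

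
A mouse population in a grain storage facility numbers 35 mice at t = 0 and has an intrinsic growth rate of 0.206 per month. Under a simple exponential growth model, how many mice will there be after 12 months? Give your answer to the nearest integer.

N(t) = N₀·e^(rt) = 35 × e^(0.206×12) = 35 × e^2.472.
e^2.472 ≈ 11.846, so N ≈ 35 × 11.846 = 414.614.

415 mice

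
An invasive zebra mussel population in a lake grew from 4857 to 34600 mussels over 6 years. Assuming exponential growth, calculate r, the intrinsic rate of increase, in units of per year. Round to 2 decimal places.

0.33 per year

From N(t) = N₀·e^(rt): e^(r·6) = 34600/4857 = 7.1237.
r·6 = ln(7.1237) = 1.9634, so r = 1.9634/6 = 0.32724.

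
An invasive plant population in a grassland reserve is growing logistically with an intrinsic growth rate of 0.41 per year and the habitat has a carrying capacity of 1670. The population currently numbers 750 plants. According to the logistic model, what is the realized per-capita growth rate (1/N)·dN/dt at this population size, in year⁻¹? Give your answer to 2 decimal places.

0.23 per year

(1/N)·dN/dt = r(1 − N/K) = 0.41 × (1 − 750/1670).
= 0.41 × 0.5509 = 0.22587.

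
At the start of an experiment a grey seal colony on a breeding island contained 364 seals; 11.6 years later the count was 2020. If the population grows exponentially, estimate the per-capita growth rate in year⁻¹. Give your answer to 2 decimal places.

0.15 per year

From N(t) = N₀·e^(rt): e^(r·11.6) = 2020/364 = 5.5495.
r·11.6 = ln(5.5495) = 1.7137, so r = 1.7137/11.6 = 0.14773.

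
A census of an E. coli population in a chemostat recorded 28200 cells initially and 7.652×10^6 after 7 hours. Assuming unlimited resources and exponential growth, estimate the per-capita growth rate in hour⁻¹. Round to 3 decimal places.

From N(t) = N₀·e^(rt): e^(r·7) = 7.652×10^6/28200 = 271.35.
r·7 = ln(271.35) = 5.6034, so r = 5.6034/7 = 0.80049.

0.800 per hour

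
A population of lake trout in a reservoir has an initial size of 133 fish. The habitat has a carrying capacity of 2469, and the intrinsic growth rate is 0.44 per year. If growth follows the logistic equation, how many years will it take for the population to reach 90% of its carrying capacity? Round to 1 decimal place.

11.5 years

A = (K − N₀)/N₀ = (2469 − 133)/133 = 17.564.
Solve 2469/(1 + 17.564·e^(−0.44t)) = 2222.1: 1 + 17.564·e^(−0.44t) = 1.1111, so e^(−0.44t) = 0.0063261.
−0.44·t = ln(0.0063261) = -5.0631, so t = 5.0631/0.44 = 11.507.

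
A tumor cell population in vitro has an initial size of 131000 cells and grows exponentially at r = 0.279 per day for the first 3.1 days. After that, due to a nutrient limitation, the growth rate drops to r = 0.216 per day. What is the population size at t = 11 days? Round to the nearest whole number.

1713850 cells

Phase 1: N(3.1) = 131000·e^(0.279×3.1) = 131000·e^0.8649 = 311095.
Phase 2 runs for 11 − 3.1 = 7.9 days at r = 0.216.
N(11) = 311095·e^(0.216×7.9) = 311095·e^1.706 = 1.71385×10^6.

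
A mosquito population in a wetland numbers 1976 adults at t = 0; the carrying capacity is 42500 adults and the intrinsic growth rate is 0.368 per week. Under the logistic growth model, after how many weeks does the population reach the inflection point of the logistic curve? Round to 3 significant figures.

Logistic growth is fastest at N = K/2 = 21250.
A = (K − N₀)/N₀ = 20.508. Set K/(1 + A·e^(−rt)) = K/2 → A·e^(−rt) = 1.
e^(−0.368t) = 1/20.508 = 0.0487612, so t = ln(20.508)/0.368 = 3.0208/0.368 = 8.2087.

8.21 weeks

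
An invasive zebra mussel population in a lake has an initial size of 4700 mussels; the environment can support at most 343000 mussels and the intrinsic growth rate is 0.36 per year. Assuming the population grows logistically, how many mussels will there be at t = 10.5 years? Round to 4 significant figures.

A = (K − N₀)/N₀ = (343000 − 4700)/4700 = 71.979.
N(t) = K/(1 + A·e^(−rt)) = 343000/(1 + 71.979×e^(−0.36×10.5)).
e^(−3.78) = 0.022823; denominator = 1 + 71.979×0.022823 = 2.6427.
N = 343000/2.6427 = 129789.

129800 mussels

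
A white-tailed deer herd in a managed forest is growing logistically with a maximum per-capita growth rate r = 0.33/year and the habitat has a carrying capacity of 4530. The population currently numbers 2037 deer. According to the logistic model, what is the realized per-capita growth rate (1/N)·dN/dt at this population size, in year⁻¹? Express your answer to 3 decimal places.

0.182 per year

(1/N)·dN/dt = r(1 − N/K) = 0.33 × (1 − 2037/4530).
= 0.33 × 0.55033 = 0.18161.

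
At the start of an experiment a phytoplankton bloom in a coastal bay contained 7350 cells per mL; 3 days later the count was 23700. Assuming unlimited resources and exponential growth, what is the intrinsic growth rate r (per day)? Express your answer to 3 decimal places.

From N(t) = N₀·e^(rt): e^(r·3) = 23700/7350 = 3.2245.
r·3 = ln(3.2245) = 1.1708, so r = 1.1708/3 = 0.39026.

0.390 per day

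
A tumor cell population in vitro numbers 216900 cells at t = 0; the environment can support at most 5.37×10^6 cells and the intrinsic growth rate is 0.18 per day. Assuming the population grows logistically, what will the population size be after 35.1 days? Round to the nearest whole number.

5149357 cells

A = (K − N₀)/N₀ = (5.37×10^6 − 216900)/216900 = 23.758.
N(t) = K/(1 + A·e^(−rt)) = 5.37×10^6/(1 + 23.758×e^(−0.18×35.1)).
e^(−6.318) = 0.0018035; denominator = 1 + 23.758×0.0018035 = 1.0428.
N = 5.37×10^6/1.0428 = 5.149357×10^6.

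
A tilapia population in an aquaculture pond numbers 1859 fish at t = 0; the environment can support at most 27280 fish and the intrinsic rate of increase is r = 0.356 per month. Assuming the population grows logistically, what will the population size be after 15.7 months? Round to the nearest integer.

A = (K − N₀)/N₀ = (27280 − 1859)/1859 = 13.675.
N(t) = K/(1 + A·e^(−rt)) = 27280/(1 + 13.675×e^(−0.356×15.7)).
e^(−5.589) = 0.003738; denominator = 1 + 13.675×0.003738 = 1.0511.
N = 27280/1.0511 = 25953.4.

25953 fish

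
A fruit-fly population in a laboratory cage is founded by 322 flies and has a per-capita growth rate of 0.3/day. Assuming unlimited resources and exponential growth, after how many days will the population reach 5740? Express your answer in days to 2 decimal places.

Set N₀·e^(rt) = 5740: e^(0.3·t) = 5740/322 = 17.826.
0.3·t = ln(17.826) = 2.8807, so t = 2.8807/0.3 = 9.6022.

9.60 days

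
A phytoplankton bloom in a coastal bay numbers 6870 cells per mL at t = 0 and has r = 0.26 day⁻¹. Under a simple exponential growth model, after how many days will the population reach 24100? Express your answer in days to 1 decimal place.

4.8 days

Set N₀·e^(rt) = 24100: e^(0.26·t) = 24100/6870 = 3.508.
0.26·t = ln(3.508) = 1.255, so t = 1.255/0.26 = 4.8271.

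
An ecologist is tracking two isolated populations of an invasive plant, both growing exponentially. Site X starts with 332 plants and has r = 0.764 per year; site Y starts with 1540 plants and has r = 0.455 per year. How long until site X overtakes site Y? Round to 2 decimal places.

4.97 years

Set 332·e^(0.764t) = 1540·e^(0.455t).
e^((0.764 − 0.455)t) = 1540/332 → e^(0.309·t) = 4.6386.
0.309·t = ln(4.6386) = 1.5344, so t = 1.5344/0.309 = 4.9657.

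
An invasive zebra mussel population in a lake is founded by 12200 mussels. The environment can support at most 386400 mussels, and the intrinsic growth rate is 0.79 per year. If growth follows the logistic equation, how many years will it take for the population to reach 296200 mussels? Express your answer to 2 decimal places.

A = (K − N₀)/N₀ = (386400 − 12200)/12200 = 30.672.
Solve 386400/(1 + 30.672·e^(−0.79t)) = 296200: 1 + 30.672·e^(−0.79t) = 1.3045, so e^(−0.79t) = 0.00992836.
−0.79·t = ln(0.00992836) = -4.6124, so t = 4.6124/0.79 = 5.8384.

5.84 years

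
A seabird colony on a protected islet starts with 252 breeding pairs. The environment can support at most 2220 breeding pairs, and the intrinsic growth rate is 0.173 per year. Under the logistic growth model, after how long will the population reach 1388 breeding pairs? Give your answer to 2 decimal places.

A = (K − N₀)/N₀ = (2220 − 252)/252 = 7.8095.
Solve 2220/(1 + 7.8095·e^(−0.173t)) = 1388: 1 + 7.8095·e^(−0.173t) = 1.5994, so e^(−0.173t) = 0.0767555.
−0.173·t = ln(0.0767555) = -2.5671, so t = 2.5671/0.173 = 14.839.

14.84 years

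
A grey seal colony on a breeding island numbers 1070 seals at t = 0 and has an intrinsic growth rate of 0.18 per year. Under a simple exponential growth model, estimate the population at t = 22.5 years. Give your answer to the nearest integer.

N(t) = N₀·e^(rt) = 1070 × e^(0.18×22.5) = 1070 × e^4.05.
e^4.05 ≈ 57.397, so N ≈ 1070 × 57.397 = 61415.3.

61415 seals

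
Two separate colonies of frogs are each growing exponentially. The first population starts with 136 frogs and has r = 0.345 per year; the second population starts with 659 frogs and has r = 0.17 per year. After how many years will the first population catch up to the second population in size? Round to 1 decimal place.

9.0 years

Set 136·e^(0.345t) = 659·e^(0.17t).
e^((0.345 − 0.17)t) = 659/136 → e^(0.175·t) = 4.8456.
0.175·t = ln(4.8456) = 1.5781, so t = 1.5781/0.175 = 9.0175.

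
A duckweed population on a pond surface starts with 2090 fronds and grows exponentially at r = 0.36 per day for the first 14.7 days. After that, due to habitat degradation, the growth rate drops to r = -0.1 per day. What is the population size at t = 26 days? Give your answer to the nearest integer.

134178 fronds

Phase 1: N(14.7) = 2090·e^(0.36×14.7) = 2090·e^5.292 = 415368.
Phase 2 runs for 26 − 14.7 = 11.3 days at r = -0.1.
N(26) = 415368·e^(-0.1×11.3) = 415368·e^-1.13 = 134178.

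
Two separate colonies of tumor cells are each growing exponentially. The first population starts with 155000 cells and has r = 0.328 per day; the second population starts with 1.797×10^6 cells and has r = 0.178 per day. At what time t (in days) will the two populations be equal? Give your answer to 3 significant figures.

Set 155000·e^(0.328t) = 1.797×10^6·e^(0.178t).
e^((0.328 − 0.178)t) = 1.797×10^6/155000 → e^(0.15·t) = 11.594.
0.15·t = ln(11.594) = 2.4504, so t = 2.4504/0.15 = 16.336.

16.3 days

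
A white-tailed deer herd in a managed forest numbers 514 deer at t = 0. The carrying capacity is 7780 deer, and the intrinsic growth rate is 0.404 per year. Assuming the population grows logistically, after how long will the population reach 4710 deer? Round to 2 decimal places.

A = (K − N₀)/N₀ = (7780 − 514)/514 = 14.136.
Solve 7780/(1 + 14.136·e^(−0.404t)) = 4710: 1 + 14.136·e^(−0.404t) = 1.6518, so e^(−0.404t) = 0.0461089.
−0.404·t = ln(0.0461089) = -3.0767, so t = 3.0767/0.404 = 7.6157.

7.62 years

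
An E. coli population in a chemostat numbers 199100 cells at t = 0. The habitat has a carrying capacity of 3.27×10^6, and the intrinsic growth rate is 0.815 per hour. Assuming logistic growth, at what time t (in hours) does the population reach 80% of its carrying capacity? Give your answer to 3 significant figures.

5.06 hours

A = (K − N₀)/N₀ = (3.27×10^6 − 199100)/199100 = 15.424.
Solve 3.27×10^6/(1 + 15.424·e^(−0.815t)) = 2.616×10^6: 1 + 15.424·e^(−0.815t) = 1.25, so e^(−0.815t) = 0.0162086.
−0.815·t = ln(0.0162086) = -4.1222, so t = 4.1222/0.815 = 5.0579.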